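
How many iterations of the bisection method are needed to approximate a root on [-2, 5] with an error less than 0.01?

We need (b-a)/2^n ≤ 0.01
(5 - (-2))/2^n ≤ 0.01
7/2^n ≤ 0.01
2^n ≥ 700
n ≥ log₂(700) = 9.45
n ≥ 10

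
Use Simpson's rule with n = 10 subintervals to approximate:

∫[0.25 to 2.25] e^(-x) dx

f(x) = e^(-x)
a = 0.25, b = 2.25, n = 10
h = (b - a)/n = 0.200000

Simpson's rule: (h/3)[f(x₀) + 4f(x₁) + 2f(x₂) + ... + f(xₙ)]

x_0 = 0.2500, f(x_0) = 0.778801, coefficient = 1
x_1 = 0.4500, f(x_1) = 0.637628, coefficient = 4
x_2 = 0.6500, f(x_2) = 0.522046, coefficient = 2
x_3 = 0.8500, f(x_3) = 0.427415, coefficient = 4
x_4 = 1.0500, f(x_4) = 0.349938, coefficient = 2
x_5 = 1.2500, f(x_5) = 0.286505, coefficient = 4
x_6 = 1.4500, f(x_6) = 0.234570, coefficient = 2
x_7 = 1.6500, f(x_7) = 0.192050, coefficient = 4
x_8 = 1.8500, f(x_8) = 0.157237, coefficient = 2
x_9 = 2.0500, f(x_9) = 0.128735, coefficient = 4
x_10 = 2.2500, f(x_10) = 0.105399, coefficient = 1

I ≈ (0.200000/3) × 10.101113 = 0.673408
Exact value: 0.673402
Error: 0.000006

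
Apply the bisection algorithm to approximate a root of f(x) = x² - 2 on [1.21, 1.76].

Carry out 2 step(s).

f(x) = x² - 2
Initial interval: [1.21, 1.76]

Iteration 1:
  c_1 = (1.210000 + 1.760000)/2 = 1.485000
  f(c_1) = f(1.485000) = 0.205225
  f(a) × f(c) < 0, new interval: [1.210000, 1.485000]
Iteration 2:
  c_2 = (1.210000 + 1.485000)/2 = 1.347500
  f(c_2) = f(1.347500) = -0.184244
  f(a) × f(c) ≥ 0, new interval: [1.347500, 1.485000]

After 2 iteration(s), the approximation is c_2 = 1.347500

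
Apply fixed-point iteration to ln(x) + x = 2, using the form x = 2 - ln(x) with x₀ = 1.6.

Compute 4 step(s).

Equation: ln(x) + x = 2
Fixed-point form: x = 2 - ln(x)
x₀ = 1.6

x_1 = g(1.600000) = 1.529996
x_2 = g(1.529996) = 1.574735
x_3 = g(1.574735) = 1.545913
x_4 = g(1.545913) = 1.564385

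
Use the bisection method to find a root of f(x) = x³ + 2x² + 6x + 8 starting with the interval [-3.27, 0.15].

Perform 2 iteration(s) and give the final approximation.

f(x) = x³ + 2x² + 6x + 8
Initial interval: [-3.27, 0.15]

Iteration 1:
  c_1 = (-3.270000 + 0.150000)/2 = -1.560000
  f(c_1) = f(-1.560000) = -0.289216
  f(a) × f(c) ≥ 0, new interval: [-1.560000, 0.150000]
Iteration 2:
  c_2 = (-1.560000 + 0.150000)/2 = -0.705000
  f(c_2) = f(-0.705000) = 4.413647
  f(a) × f(c) < 0, new interval: [-1.560000, -0.705000]

After 2 iteration(s), the approximation is c_2 = -0.705000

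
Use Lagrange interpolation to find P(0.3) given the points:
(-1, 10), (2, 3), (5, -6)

Lagrange interpolation formula:
P(x) = Σ yᵢ × Lᵢ(x)
where Lᵢ(x) = Π_{j≠i} (x - xⱼ)/(xᵢ - xⱼ)

L_0(0.3) = (0.3 - 2)/(-1 - 2) × (0.3 - 5)/(-1 - 5) = 0.443889
L_1(0.3) = (0.3 - (-1))/(2 - (-1)) × (0.3 - 5)/(2 - 5) = 0.678889
L_2(0.3) = (0.3 - (-1))/(5 - (-1)) × (0.3 - 2)/(5 - 2) = -0.122778

P(0.3) = 10×L_0(0.3) + 3×L_1(0.3) + (-6)×L_2(0.3)
P(0.3) = 7.212222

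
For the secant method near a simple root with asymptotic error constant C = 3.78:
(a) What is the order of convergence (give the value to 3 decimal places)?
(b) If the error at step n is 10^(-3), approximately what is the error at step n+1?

(a) Secant method has superlinear convergence with order φ = (1+√5)/2 ≈ 1.618.
    This means |e_{n+1}| ≈ C|e_n|^1.618.

(b) With |e_n| = 10^(-3) and C = 3.78:
    |e_{n+1}| ≈ 3.78 × (10^(-3))^1.618 = 3.78 × 10^(-4.85)

(a) ≈ 1.618 (golden ratio); (b) |e_{n+1}| ≈ 5.289e-05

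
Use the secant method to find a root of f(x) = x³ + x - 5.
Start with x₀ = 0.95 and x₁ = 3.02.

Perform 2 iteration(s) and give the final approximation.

f(x) = x³ + x - 5
x₀ = 0.95, x₁ = 3.02

Secant formula: x_{n+1} = x_n - f(x_n)(x_n - x_{n-1})/(f(x_n) - f(x_{n-1}))

Iteration 1:
  f(0.950000) = -3.192625
  f(3.020000) = 25.563608
  x_2 = 3.020000 - 25.563608×(3.020000 - 0.950000)/(25.563608 - (-3.192625))
       = 1.179819
Iteration 2:
  f(3.020000) = 25.563608
  f(1.179819) = -2.177904
  x_3 = 1.179819 - (-2.177904)×(1.179819 - 3.020000)/(-2.177904 - 25.563608)
       = 1.324286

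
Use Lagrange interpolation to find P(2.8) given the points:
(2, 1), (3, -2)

Lagrange interpolation formula:
P(x) = Σ yᵢ × Lᵢ(x)
where Lᵢ(x) = Π_{j≠i} (x - xⱼ)/(xᵢ - xⱼ)

L_0(2.8) = (2.8 - 3)/(2 - 3) = 0.200000
L_1(2.8) = (2.8 - 2)/(3 - 2) = 0.800000

P(2.8) = 1×L_0(2.8) + (-2)×L_1(2.8)
P(2.8) = -1.400000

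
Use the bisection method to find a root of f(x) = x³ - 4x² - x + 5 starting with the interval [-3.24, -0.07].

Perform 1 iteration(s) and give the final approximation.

f(x) = x³ - 4x² - x + 5
Initial interval: [-3.24, -0.07]

Iteration 1:
  c_1 = (-3.240000 + (-0.070000))/2 = -1.655000
  f(c_1) = f(-1.655000) = -8.834186
  f(a) × f(c) ≥ 0, new interval: [-1.655000, -0.070000]

After 1 iteration(s), the approximation is c_1 = -1.655000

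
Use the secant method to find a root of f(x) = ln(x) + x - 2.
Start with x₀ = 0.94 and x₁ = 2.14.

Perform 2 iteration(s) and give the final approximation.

f(x) = ln(x) + x - 2
x₀ = 0.94, x₁ = 2.14

Secant formula: x_{n+1} = x_n - f(x_n)(x_n - x_{n-1})/(f(x_n) - f(x_{n-1}))

Iteration 1:
  f(0.940000) = -1.121875
  f(2.140000) = 0.900806
  x_2 = 2.140000 - 0.900806×(2.140000 - 0.940000)/(0.900806 - (-1.121875))
       = 1.605577
Iteration 2:
  f(2.140000) = 0.900806
  f(1.605577) = 0.079060
  x_3 = 1.605577 - 0.079060×(1.605577 - 2.140000)/(0.079060 - 0.900806)
       = 1.554160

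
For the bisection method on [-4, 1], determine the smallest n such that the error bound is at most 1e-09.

We need (b-a)/2^n ≤ 1e-09
(1 - (-4))/2^n ≤ 1e-09
5/2^n ≤ 1e-09
2^n ≥ 5000000000
n ≥ log₂(5000000000) = 32.22
n ≥ 33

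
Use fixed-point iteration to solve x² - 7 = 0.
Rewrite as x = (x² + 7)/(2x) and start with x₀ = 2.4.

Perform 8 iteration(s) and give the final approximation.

Equation: x² - 7 = 0
Fixed-point form: x = (x² + 7)/(2x)
x₀ = 2.4

x_1 = g(2.400000) = 2.658333
x_2 = g(2.658333) = 2.645781
x_3 = g(2.645781) = 2.645751
x_4 = g(2.645751) = 2.645751
x_5 = g(2.645751) = 2.645751
x_6 = g(2.645751) = 2.645751
x_7 = g(2.645751) = 2.645751
x_8 = g(2.645751) = 2.645751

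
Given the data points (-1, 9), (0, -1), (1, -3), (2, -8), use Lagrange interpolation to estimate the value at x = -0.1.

Lagrange interpolation formula:
P(x) = Σ yᵢ × Lᵢ(x)
where Lᵢ(x) = Π_{j≠i} (x - xⱼ)/(xᵢ - xⱼ)

L_0(-0.1) = (-0.1 - 0)/(-1 - 0) × (-0.1 - 1)/(-1 - 1) × (-0.1 - 2)/(-1 - 2) = 0.038500
L_1(-0.1) = (-0.1 - (-1))/(0 - (-1)) × (-0.1 - 1)/(0 - 1) × (-0.1 - 2)/(0 - 2) = 1.039500
L_2(-0.1) = (-0.1 - (-1))/(1 - (-1)) × (-0.1 - 0)/(1 - 0) × (-0.1 - 2)/(1 - 2) = -0.094500
L_3(-0.1) = (-0.1 - (-1))/(2 - (-1)) × (-0.1 - 0)/(2 - 0) × (-0.1 - 1)/(2 - 1) = 0.016500

P(-0.1) = 9×L_0(-0.1) + (-1)×L_1(-0.1) + (-3)×L_2(-0.1) + (-8)×L_3(-0.1)
P(-0.1) = -0.541500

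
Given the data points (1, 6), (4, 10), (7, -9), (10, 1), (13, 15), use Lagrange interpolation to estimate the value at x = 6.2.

Lagrange interpolation formula:
P(x) = Σ yᵢ × Lᵢ(x)
where Lᵢ(x) = Π_{j≠i} (x - xⱼ)/(xᵢ - xⱼ)

L_0(6.2) = (6.2 - 4)/(1 - 4) × (6.2 - 7)/(1 - 7) × (6.2 - 10)/(1 - 10) × (6.2 - 13)/(1 - 13) = -0.023394
L_1(6.2) = (6.2 - 1)/(4 - 1) × (6.2 - 7)/(4 - 7) × (6.2 - 10)/(4 - 10) × (6.2 - 13)/(4 - 13) = 0.221182
L_2(6.2) = (6.2 - 1)/(7 - 1) × (6.2 - 4)/(7 - 4) × (6.2 - 10)/(7 - 10) × (6.2 - 13)/(7 - 13) = 0.912375
L_3(6.2) = (6.2 - 1)/(10 - 1) × (6.2 - 4)/(10 - 4) × (6.2 - 7)/(10 - 7) × (6.2 - 13)/(10 - 13) = -0.128053
L_4(6.2) = (6.2 - 1)/(13 - 1) × (6.2 - 4)/(13 - 4) × (6.2 - 7)/(13 - 7) × (6.2 - 10)/(13 - 10) = 0.017890

P(6.2) = 6×L_0(6.2) + 10×L_1(6.2) + (-9)×L_2(6.2) + 1×L_3(6.2) + 15×L_4(6.2)
P(6.2) = -5.999631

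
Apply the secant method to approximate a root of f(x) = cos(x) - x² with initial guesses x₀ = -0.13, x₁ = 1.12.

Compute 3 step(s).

f(x) = cos(x) - x²
x₀ = -0.13, x₁ = 1.12

Secant formula: x_{n+1} = x_n - f(x_n)(x_n - x_{n-1})/(f(x_n) - f(x_{n-1}))

Iteration 1:
  f(-0.130000) = 0.974662
  f(1.120000) = -0.818718
  x_2 = 1.120000 - (-0.818718)×(1.120000 - (-0.130000))/(-0.818718 - 0.974662)
       = 0.549347
Iteration 2:
  f(1.120000) = -0.818718
  f(0.549347) = 0.551083
  x_3 = 0.549347 - 0.551083×(0.549347 - 1.120000)/(0.551083 - (-0.818718))
       = 0.778926
Iteration 3:
  f(0.549347) = 0.551083
  f(0.778926) = 0.104943
  x_4 = 0.778926 - 0.104943×(0.778926 - 0.549347)/(0.104943 - 0.551083)
       = 0.832928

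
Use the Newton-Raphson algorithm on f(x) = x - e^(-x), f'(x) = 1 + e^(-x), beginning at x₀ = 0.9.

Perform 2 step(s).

f(x) = x - e^(-x)
f'(x) = 1 + e^(-x)
x₀ = 0.9

Newton-Raphson formula: x_{n+1} = x_n - f(x_n)/f'(x_n)

Iteration 1:
  f(0.900000) = 0.493430
  f'(0.900000) = 1.406570
  x_1 = 0.900000 - 0.493430/1.406570 = 0.549196
Iteration 2:
  f(0.549196) = -0.028218
  f'(0.549196) = 1.577414
  x_2 = 0.549196 - (-0.028218)/1.577414 = 0.567085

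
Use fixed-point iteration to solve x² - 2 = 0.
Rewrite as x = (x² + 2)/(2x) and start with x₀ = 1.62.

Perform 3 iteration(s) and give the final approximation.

Equation: x² - 2 = 0
Fixed-point form: x = (x² + 2)/(2x)
x₀ = 1.62

x_1 = g(1.620000) = 1.427284
x_2 = g(1.427284) = 1.414273
x_3 = g(1.414273) = 1.414214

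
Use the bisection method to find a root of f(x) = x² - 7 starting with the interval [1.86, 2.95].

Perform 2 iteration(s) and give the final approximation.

f(x) = x² - 7
Initial interval: [1.86, 2.95]

Iteration 1:
  c_1 = (1.860000 + 2.950000)/2 = 2.405000
  f(c_1) = f(2.405000) = -1.215975
  f(a) × f(c) ≥ 0, new interval: [2.405000, 2.950000]
Iteration 2:
  c_2 = (2.405000 + 2.950000)/2 = 2.677500
  f(c_2) = f(2.677500) = 0.169006
  f(a) × f(c) < 0, new interval: [2.405000, 2.677500]

After 2 iteration(s), the approximation is c_2 = 2.677500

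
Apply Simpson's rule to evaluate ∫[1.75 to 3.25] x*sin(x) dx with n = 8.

f(x) = x*sin(x)
a = 1.75, b = 3.25, n = 8
h = (b - a)/n = 0.187500

Simpson's rule: (h/3)[f(x₀) + 4f(x₁) + 2f(x₂) + ... + f(xₙ)]

x_0 = 1.7500, f(x_0) = 1.721975, coefficient = 1
x_1 = 1.9375, f(x_1) = 1.808684, coefficient = 4
x_2 = 2.1250, f(x_2) = 1.806930, coefficient = 2
x_3 = 2.3125, f(x_3) = 1.705050, coefficient = 4
x_4 = 2.5000, f(x_4) = 1.496180, coefficient = 2
x_5 = 2.6875, f(x_5) = 1.178864, coefficient = 4
x_6 = 2.8750, f(x_6) = 0.757407, coefficient = 2
x_7 = 3.0625, f(x_7) = 0.241969, coefficient = 4
x_8 = 3.2500, f(x_8) = -0.351634, coefficient = 1

I ≈ (0.187500/3) × 29.229641 = 1.826853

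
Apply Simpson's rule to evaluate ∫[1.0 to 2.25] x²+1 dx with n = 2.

f(x) = x²+1
a = 1.0, b = 2.25, n = 2
h = (b - a)/n = 0.625000

Simpson's rule: (h/3)[f(x₀) + 4f(x₁) + 2f(x₂) + ... + f(xₙ)]

x_0 = 1.0000, f(x_0) = 2.000000, coefficient = 1
x_1 = 1.6250, f(x_1) = 3.640625, coefficient = 4
x_2 = 2.2500, f(x_2) = 6.062500, coefficient = 1

I ≈ (0.625000/3) × 22.625000 = 4.713542
Exact value: 4.713542
Error: 0.000000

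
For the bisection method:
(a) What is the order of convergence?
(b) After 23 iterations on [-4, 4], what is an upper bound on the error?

(a) Bisection has linear (order 1) convergence; the error is halved each step.

(b) Error bound = (b-a)/2^n = (4 - (-4))/2^{23}
    = 8/2^{23}

(a) 1 (linear); (b) error ≤ 9.54e-07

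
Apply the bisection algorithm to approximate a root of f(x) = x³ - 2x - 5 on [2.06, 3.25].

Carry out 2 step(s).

f(x) = x³ - 2x - 5
Initial interval: [2.06, 3.25]

Iteration 1:
  c_1 = (2.060000 + 3.250000)/2 = 2.655000
  f(c_1) = f(2.655000) = 8.405161
  f(a) × f(c) < 0, new interval: [2.060000, 2.655000]
Iteration 2:
  c_2 = (2.060000 + 2.655000)/2 = 2.357500
  f(c_2) = f(2.357500) = 3.387528
  f(a) × f(c) < 0, new interval: [2.060000, 2.357500]

After 2 iteration(s), the approximation is c_2 = 2.357500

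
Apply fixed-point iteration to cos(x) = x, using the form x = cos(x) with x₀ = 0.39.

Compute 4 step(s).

Equation: cos(x) = x
Fixed-point form: x = cos(x)
x₀ = 0.39

x_1 = g(0.390000) = 0.924909
x_2 = g(0.924909) = 0.601907
x_3 = g(0.601907) = 0.824257
x_4 = g(0.824257) = 0.679102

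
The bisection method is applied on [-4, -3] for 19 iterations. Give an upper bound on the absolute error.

Bisection error bound: |error| ≤ (b-a)/2^n
|error| ≤ (-3 - (-4))/2^19 = 1/2^19
|error| ≤ 0.0000019073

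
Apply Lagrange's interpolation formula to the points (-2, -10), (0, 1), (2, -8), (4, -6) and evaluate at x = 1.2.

Lagrange interpolation formula:
P(x) = Σ yᵢ × Lᵢ(x)
where Lᵢ(x) = Π_{j≠i} (x - xⱼ)/(xᵢ - xⱼ)

L_0(1.2) = (1.2 - 0)/(-2 - 0) × (1.2 - 2)/(-2 - 2) × (1.2 - 4)/(-2 - 4) = -0.056000
L_1(1.2) = (1.2 - (-2))/(0 - (-2)) × (1.2 - 2)/(0 - 2) × (1.2 - 4)/(0 - 4) = 0.448000
L_2(1.2) = (1.2 - (-2))/(2 - (-2)) × (1.2 - 0)/(2 - 0) × (1.2 - 4)/(2 - 4) = 0.672000
L_3(1.2) = (1.2 - (-2))/(4 - (-2)) × (1.2 - 0)/(4 - 0) × (1.2 - 2)/(4 - 2) = -0.064000

P(1.2) = (-10)×L_0(1.2) + 1×L_1(1.2) + (-8)×L_2(1.2) + (-6)×L_3(1.2)
P(1.2) = -3.984000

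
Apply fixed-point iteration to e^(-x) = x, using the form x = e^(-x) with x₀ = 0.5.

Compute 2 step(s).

Equation: e^(-x) = x
Fixed-point form: x = e^(-x)
x₀ = 0.5

x_1 = g(0.500000) = 0.606531
x_2 = g(0.606531) = 0.545239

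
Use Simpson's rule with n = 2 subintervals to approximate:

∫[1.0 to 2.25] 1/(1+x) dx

f(x) = 1/(1+x)
a = 1.0, b = 2.25, n = 2
h = (b - a)/n = 0.625000

Simpson's rule: (h/3)[f(x₀) + 4f(x₁) + 2f(x₂) + ... + f(xₙ)]

x_0 = 1.0000, f(x_0) = 0.500000, coefficient = 1
x_1 = 1.6250, f(x_1) = 0.380952, coefficient = 4
x_2 = 2.2500, f(x_2) = 0.307692, coefficient = 1

I ≈ (0.625000/3) × 2.331502 = 0.485730
Exact value: 0.485508
Error: 0.000222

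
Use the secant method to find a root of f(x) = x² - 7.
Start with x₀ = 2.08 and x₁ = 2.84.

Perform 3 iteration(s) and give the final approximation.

f(x) = x² - 7
x₀ = 2.08, x₁ = 2.84

Secant formula: x_{n+1} = x_n - f(x_n)(x_n - x_{n-1})/(f(x_n) - f(x_{n-1}))

Iteration 1:
  f(2.080000) = -2.673600
  f(2.840000) = 1.065600
  x_2 = 2.840000 - 1.065600×(2.840000 - 2.080000)/(1.065600 - (-2.673600))
       = 2.623415
Iteration 2:
  f(2.840000) = 1.065600
  f(2.623415) = -0.117696
  x_3 = 2.623415 - (-0.117696)×(2.623415 - 2.840000)/(-0.117696 - 1.065600)
       = 2.644957
Iteration 3:
  f(2.623415) = -0.117696
  f(2.644957) = -0.004202
  x_4 = 2.644957 - (-0.004202)×(2.644957 - 2.623415)/(-0.004202 - (-0.117696))
       = 2.645755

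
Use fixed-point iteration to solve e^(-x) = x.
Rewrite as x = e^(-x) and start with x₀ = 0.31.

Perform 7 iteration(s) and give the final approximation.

Equation: e^(-x) = x
Fixed-point form: x = e^(-x)
x₀ = 0.31

x_1 = g(0.310000) = 0.733447
x_2 = g(0.733447) = 0.480251
x_3 = g(0.480251) = 0.618628
x_4 = g(0.618628) = 0.538683
x_5 = g(0.538683) = 0.583516
x_6 = g(0.583516) = 0.557933
x_7 = g(0.557933) = 0.572391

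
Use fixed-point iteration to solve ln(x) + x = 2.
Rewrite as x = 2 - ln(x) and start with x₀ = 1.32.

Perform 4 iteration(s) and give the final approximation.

Equation: ln(x) + x = 2
Fixed-point form: x = 2 - ln(x)
x₀ = 1.32

x_1 = g(1.320000) = 1.722368
x_2 = g(1.722368) = 1.456300
x_3 = g(1.456300) = 1.624101
x_4 = g(1.624101) = 1.515045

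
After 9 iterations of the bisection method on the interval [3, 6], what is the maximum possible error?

Bisection error bound: |error| ≤ (b-a)/2^n
|error| ≤ (6 - 3)/2^9 = 3/2^9
|error| ≤ 0.0058593750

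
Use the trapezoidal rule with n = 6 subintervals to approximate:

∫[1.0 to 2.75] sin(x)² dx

f(x) = sin(x)²
a = 1.0, b = 2.75, n = 6
h = (b - a)/n = 0.291667

Trapezoidal rule: (h/2)[f(x₀) + 2f(x₁) + 2f(x₂) + ... + f(xₙ)]

x_0 = 1.0000, f(x_0) = 0.708073, coefficient = 1
x_1 = 1.2917, f(x_1) = 0.924089, coefficient = 2
x_2 = 1.5833, f(x_2) = 0.999843, coefficient = 2
x_3 = 1.8750, f(x_3) = 0.910280, coefficient = 2
x_4 = 2.1667, f(x_4) = 0.685022, coefficient = 2
x_5 = 2.4583, f(x_5) = 0.398570, coefficient = 2
x_6 = 2.7500, f(x_6) = 0.145665, coefficient = 1

I ≈ (0.291667/2) × 8.689345 = 1.267196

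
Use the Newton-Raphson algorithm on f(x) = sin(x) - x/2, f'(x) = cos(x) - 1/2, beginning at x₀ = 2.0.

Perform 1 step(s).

f(x) = sin(x) - x/2
f'(x) = cos(x) - 1/2
x₀ = 2.0

Newton-Raphson formula: x_{n+1} = x_n - f(x_n)/f'(x_n)

Iteration 1:
  f(2.000000) = -0.090703
  f'(2.000000) = -0.916147
  x_1 = 2.000000 - (-0.090703)/(-0.916147) = 1.900996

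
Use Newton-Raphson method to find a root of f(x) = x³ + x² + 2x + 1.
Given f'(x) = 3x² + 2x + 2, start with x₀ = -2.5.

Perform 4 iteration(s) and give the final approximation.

f(x) = x³ + x² + 2x + 1
f'(x) = 3x² + 2x + 2
x₀ = -2.5

Newton-Raphson formula: x_{n+1} = x_n - f(x_n)/f'(x_n)

Iteration 1:
  f(-2.500000) = -13.375000
  f'(-2.500000) = 15.750000
  x_1 = -2.500000 - (-13.375000)/15.750000 = -1.650794
Iteration 2:
  f(-1.650794) = -4.075078
  f'(-1.650794) = 6.873772
  x_2 = -1.650794 - (-4.075078)/6.873772 = -1.057949
Iteration 3:
  f(-1.057949) = -1.180758
  f'(-1.057949) = 3.241871
  x_3 = -1.057949 - (-1.180758)/3.241871 = -0.693728
Iteration 4:
  f(-0.693728) = -0.240060
  f'(-0.693728) = 2.056319
  x_4 = -0.693728 - (-0.240060)/2.056319 = -0.576985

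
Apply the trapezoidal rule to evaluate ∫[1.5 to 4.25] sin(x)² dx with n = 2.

f(x) = sin(x)²
a = 1.5, b = 4.25, n = 2
h = (b - a)/n = 1.375000

Trapezoidal rule: (h/2)[f(x₀) + 2f(x₁) + 2f(x₂) + ... + f(xₙ)]

x_0 = 1.5000, f(x_0) = 0.994996, coefficient = 1
x_1 = 2.8750, f(x_1) = 0.069404, coefficient = 2
x_2 = 4.2500, f(x_2) = 0.801006, coefficient = 1

I ≈ (1.375000/2) × 1.934810 = 1.330182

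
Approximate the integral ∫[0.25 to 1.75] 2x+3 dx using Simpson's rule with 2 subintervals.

f(x) = 2x+3
a = 0.25, b = 1.75, n = 2
h = (b - a)/n = 0.750000

Simpson's rule: (h/3)[f(x₀) + 4f(x₁) + 2f(x₂) + ... + f(xₙ)]

x_0 = 0.2500, f(x_0) = 3.500000, coefficient = 1
x_1 = 1.0000, f(x_1) = 5.000000, coefficient = 4
x_2 = 1.7500, f(x_2) = 6.500000, coefficient = 1

I ≈ (0.750000/3) × 30.000000 = 7.500000
Exact value: 7.500000
Error: 0.000000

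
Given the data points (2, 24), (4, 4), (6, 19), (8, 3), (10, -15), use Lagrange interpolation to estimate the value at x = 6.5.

Lagrange interpolation formula:
P(x) = Σ yᵢ × Lᵢ(x)
where Lᵢ(x) = Π_{j≠i} (x - xⱼ)/(xᵢ - xⱼ)

L_0(6.5) = (6.5 - 4)/(2 - 4) × (6.5 - 6)/(2 - 6) × (6.5 - 8)/(2 - 8) × (6.5 - 10)/(2 - 10) = 0.017090
L_1(6.5) = (6.5 - 2)/(4 - 2) × (6.5 - 6)/(4 - 6) × (6.5 - 8)/(4 - 8) × (6.5 - 10)/(4 - 10) = -0.123047
L_2(6.5) = (6.5 - 2)/(6 - 2) × (6.5 - 4)/(6 - 4) × (6.5 - 8)/(6 - 8) × (6.5 - 10)/(6 - 10) = 0.922852
L_3(6.5) = (6.5 - 2)/(8 - 2) × (6.5 - 4)/(8 - 4) × (6.5 - 6)/(8 - 6) × (6.5 - 10)/(8 - 10) = 0.205078
L_4(6.5) = (6.5 - 2)/(10 - 2) × (6.5 - 4)/(10 - 4) × (6.5 - 6)/(10 - 6) × (6.5 - 8)/(10 - 8) = -0.021973

P(6.5) = 24×L_0(6.5) + 4×L_1(6.5) + 19×L_2(6.5) + 3×L_3(6.5) + (-15)×L_4(6.5)
P(6.5) = 18.396973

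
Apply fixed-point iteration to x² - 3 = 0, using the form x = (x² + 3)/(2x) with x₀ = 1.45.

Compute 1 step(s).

Equation: x² - 3 = 0
Fixed-point form: x = (x² + 3)/(2x)
x₀ = 1.45

x_1 = g(1.450000) = 1.759483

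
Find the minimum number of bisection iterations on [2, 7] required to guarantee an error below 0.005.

We need (b-a)/2^n ≤ 0.005
(7 - 2)/2^n ≤ 0.005
5/2^n ≤ 0.005
2^n ≥ 1000
n ≥ log₂(1000) = 9.97
n ≥ 10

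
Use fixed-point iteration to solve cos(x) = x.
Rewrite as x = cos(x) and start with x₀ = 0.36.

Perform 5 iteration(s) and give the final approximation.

Equation: cos(x) = x
Fixed-point form: x = cos(x)
x₀ = 0.36

x_1 = g(0.360000) = 0.935897
x_2 = g(0.935897) = 0.593097
x_3 = g(0.593097) = 0.829214
x_4 = g(0.829214) = 0.675456
x_5 = g(0.675456) = 0.780422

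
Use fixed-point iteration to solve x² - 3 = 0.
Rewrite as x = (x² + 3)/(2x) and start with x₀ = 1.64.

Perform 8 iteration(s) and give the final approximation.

Equation: x² - 3 = 0
Fixed-point form: x = (x² + 3)/(2x)
x₀ = 1.64

x_1 = g(1.640000) = 1.734634
x_2 = g(1.734634) = 1.732053
x_3 = g(1.732053) = 1.732051
x_4 = g(1.732051) = 1.732051
x_5 = g(1.732051) = 1.732051
x_6 = g(1.732051) = 1.732051
x_7 = g(1.732051) = 1.732051
x_8 = g(1.732051) = 1.732051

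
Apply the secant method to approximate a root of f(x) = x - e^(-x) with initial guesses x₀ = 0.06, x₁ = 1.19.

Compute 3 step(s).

f(x) = x - e^(-x)
x₀ = 0.06, x₁ = 1.19

Secant formula: x_{n+1} = x_n - f(x_n)(x_n - x_{n-1})/(f(x_n) - f(x_{n-1}))

Iteration 1:
  f(0.060000) = -0.881765
  f(1.190000) = 0.885779
  x_2 = 1.190000 - 0.885779×(1.190000 - 0.060000)/(0.885779 - (-0.881765))
       = 0.623717
Iteration 2:
  f(1.190000) = 0.885779
  f(0.623717) = 0.087768
  x_3 = 0.623717 - 0.087768×(0.623717 - 1.190000)/(0.087768 - 0.885779)
       = 0.561435
Iteration 3:
  f(0.623717) = 0.087768
  f(0.561435) = -0.008955
  x_4 = 0.561435 - (-0.008955)×(0.561435 - 0.623717)/(-0.008955 - 0.087768)
       = 0.567201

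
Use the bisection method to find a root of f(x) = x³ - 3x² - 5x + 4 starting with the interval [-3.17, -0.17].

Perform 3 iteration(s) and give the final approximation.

f(x) = x³ - 3x² - 5x + 4
Initial interval: [-3.17, -0.17]

Iteration 1:
  c_1 = (-3.170000 + (-0.170000))/2 = -1.670000
  f(c_1) = f(-1.670000) = -0.674163
  f(a) × f(c) ≥ 0, new interval: [-1.670000, -0.170000]
Iteration 2:
  c_2 = (-1.670000 + (-0.170000))/2 = -0.920000
  f(c_2) = f(-0.920000) = 5.282112
  f(a) × f(c) < 0, new interval: [-1.670000, -0.920000]
Iteration 3:
  c_3 = (-1.670000 + (-0.920000))/2 = -1.295000
  f(c_3) = f(-1.295000) = 3.272178
  f(a) × f(c) < 0, new interval: [-1.670000, -1.295000]

After 3 iteration(s), the approximation is c_3 = -1.295000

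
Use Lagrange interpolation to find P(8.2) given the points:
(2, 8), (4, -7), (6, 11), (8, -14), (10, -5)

Lagrange interpolation formula:
P(x) = Σ yᵢ × Lᵢ(x)
where Lᵢ(x) = Π_{j≠i} (x - xⱼ)/(xᵢ - xⱼ)

L_0(8.2) = (8.2 - 4)/(2 - 4) × (8.2 - 6)/(2 - 6) × (8.2 - 8)/(2 - 8) × (8.2 - 10)/(2 - 10) = -0.008662
L_1(8.2) = (8.2 - 2)/(4 - 2) × (8.2 - 6)/(4 - 6) × (8.2 - 8)/(4 - 8) × (8.2 - 10)/(4 - 10) = 0.051150
L_2(8.2) = (8.2 - 2)/(6 - 2) × (8.2 - 4)/(6 - 4) × (8.2 - 8)/(6 - 8) × (8.2 - 10)/(6 - 10) = -0.146475
L_3(8.2) = (8.2 - 2)/(8 - 2) × (8.2 - 4)/(8 - 4) × (8.2 - 6)/(8 - 6) × (8.2 - 10)/(8 - 10) = 1.074150
L_4(8.2) = (8.2 - 2)/(10 - 2) × (8.2 - 4)/(10 - 4) × (8.2 - 6)/(10 - 6) × (8.2 - 8)/(10 - 8) = 0.029837

P(8.2) = 8×L_0(8.2) + (-7)×L_1(8.2) + 11×L_2(8.2) + (-14)×L_3(8.2) + (-5)×L_4(8.2)
P(8.2) = -17.225862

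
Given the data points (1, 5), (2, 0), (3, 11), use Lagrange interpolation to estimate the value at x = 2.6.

Lagrange interpolation formula:
P(x) = Σ yᵢ × Lᵢ(x)
where Lᵢ(x) = Π_{j≠i} (x - xⱼ)/(xᵢ - xⱼ)

L_0(2.6) = (2.6 - 2)/(1 - 2) × (2.6 - 3)/(1 - 3) = -0.120000
L_1(2.6) = (2.6 - 1)/(2 - 1) × (2.6 - 3)/(2 - 3) = 0.640000
L_2(2.6) = (2.6 - 1)/(3 - 1) × (2.6 - 2)/(3 - 2) = 0.480000

P(2.6) = 5×L_0(2.6) + 0×L_1(2.6) + 11×L_2(2.6)
P(2.6) = 4.680000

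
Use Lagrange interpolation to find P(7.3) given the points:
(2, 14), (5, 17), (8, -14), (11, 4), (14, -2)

Lagrange interpolation formula:
P(x) = Σ yᵢ × Lᵢ(x)
where Lᵢ(x) = Π_{j≠i} (x - xⱼ)/(xᵢ - xⱼ)

L_0(7.3) = (7.3 - 5)/(2 - 5) × (7.3 - 8)/(2 - 8) × (7.3 - 11)/(2 - 11) × (7.3 - 14)/(2 - 14) = -0.020531
L_1(7.3) = (7.3 - 2)/(5 - 2) × (7.3 - 8)/(5 - 8) × (7.3 - 11)/(5 - 11) × (7.3 - 14)/(5 - 14) = 0.189241
L_2(7.3) = (7.3 - 2)/(8 - 2) × (7.3 - 5)/(8 - 5) × (7.3 - 11)/(8 - 11) × (7.3 - 14)/(8 - 14) = 0.932685
L_3(7.3) = (7.3 - 2)/(11 - 2) × (7.3 - 5)/(11 - 5) × (7.3 - 8)/(11 - 8) × (7.3 - 14)/(11 - 14) = -0.117636
L_4(7.3) = (7.3 - 2)/(14 - 2) × (7.3 - 5)/(14 - 5) × (7.3 - 8)/(14 - 8) × (7.3 - 11)/(14 - 11) = 0.016241

P(7.3) = 14×L_0(7.3) + 17×L_1(7.3) + (-14)×L_2(7.3) + 4×L_3(7.3) + (-2)×L_4(7.3)
P(7.3) = -10.630965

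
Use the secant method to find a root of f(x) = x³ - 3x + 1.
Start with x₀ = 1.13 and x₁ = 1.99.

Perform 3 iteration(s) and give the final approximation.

f(x) = x³ - 3x + 1
x₀ = 1.13, x₁ = 1.99

Secant formula: x_{n+1} = x_n - f(x_n)(x_n - x_{n-1})/(f(x_n) - f(x_{n-1}))

Iteration 1:
  f(1.130000) = -0.947103
  f(1.990000) = 2.910599
  x_2 = 1.990000 - 2.910599×(1.990000 - 1.130000)/(2.910599 - (-0.947103))
       = 1.341138
Iteration 2:
  f(1.990000) = 2.910599
  f(1.341138) = -0.611174
  x_3 = 1.341138 - (-0.611174)×(1.341138 - 1.990000)/(-0.611174 - 2.910599)
       = 1.453743
Iteration 3:
  f(1.341138) = -0.611174
  f(1.453743) = -0.288935
  x_4 = 1.453743 - (-0.288935)×(1.453743 - 1.341138)/(-0.288935 - (-0.611174))
       = 1.554709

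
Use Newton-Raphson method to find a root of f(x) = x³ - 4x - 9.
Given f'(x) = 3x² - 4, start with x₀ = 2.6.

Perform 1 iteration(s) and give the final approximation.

f(x) = x³ - 4x - 9
f'(x) = 3x² - 4
x₀ = 2.6

Newton-Raphson formula: x_{n+1} = x_n - f(x_n)/f'(x_n)

Iteration 1:
  f(2.600000) = -1.824000
  f'(2.600000) = 16.280000
  x_1 = 2.600000 - (-1.824000)/16.280000 = 2.712039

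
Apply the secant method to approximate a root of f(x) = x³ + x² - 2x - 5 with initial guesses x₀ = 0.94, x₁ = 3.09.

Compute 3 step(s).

f(x) = x³ + x² - 2x - 5
x₀ = 0.94, x₁ = 3.09

Secant formula: x_{n+1} = x_n - f(x_n)(x_n - x_{n-1})/(f(x_n) - f(x_{n-1}))

Iteration 1:
  f(0.940000) = -5.165816
  f(3.090000) = 27.871729
  x_2 = 3.090000 - 27.871729×(3.090000 - 0.940000)/(27.871729 - (-5.165816))
       = 1.276178
Iteration 2:
  f(3.090000) = 27.871729
  f(1.276178) = -3.845302
  x_3 = 1.276178 - (-3.845302)×(1.276178 - 3.090000)/(-3.845302 - 27.871729)
       = 1.496082
Iteration 3:
  f(1.276178) = -3.845302
  f(1.496082) = -2.405280
  x_4 = 1.496082 - (-2.405280)×(1.496082 - 1.276178)/(-2.405280 - (-3.845302))
       = 1.863389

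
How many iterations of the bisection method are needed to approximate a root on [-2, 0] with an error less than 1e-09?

We need (b-a)/2^n ≤ 1e-09
(0 - (-2))/2^n ≤ 1e-09
2/2^n ≤ 1e-09
2^n ≥ 2000000000
n ≥ log₂(2000000000) = 30.90
n ≥ 31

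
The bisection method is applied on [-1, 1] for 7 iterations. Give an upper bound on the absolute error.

Bisection error bound: |error| ≤ (b-a)/2^n
|error| ≤ (1 - (-1))/2^7 = 2/2^7
|error| ≤ 0.0156250000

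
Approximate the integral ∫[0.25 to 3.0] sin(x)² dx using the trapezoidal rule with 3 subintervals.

f(x) = sin(x)²
a = 0.25, b = 3.0, n = 3
h = (b - a)/n = 0.916667

Trapezoidal rule: (h/2)[f(x₀) + 2f(x₁) + 2f(x₂) + ... + f(xₙ)]

x_0 = 0.2500, f(x_0) = 0.061209, coefficient = 1
x_1 = 1.1667, f(x_1) = 0.845379, coefficient = 2
x_2 = 2.0833, f(x_2) = 0.759518, coefficient = 2
x_3 = 3.0000, f(x_3) = 0.019915, coefficient = 1

I ≈ (0.916667/2) × 3.290917 = 1.508337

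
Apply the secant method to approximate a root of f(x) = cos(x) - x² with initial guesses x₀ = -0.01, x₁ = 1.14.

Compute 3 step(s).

f(x) = cos(x) - x²
x₀ = -0.01, x₁ = 1.14

Secant formula: x_{n+1} = x_n - f(x_n)(x_n - x_{n-1})/(f(x_n) - f(x_{n-1}))

Iteration 1:
  f(-0.010000) = 0.999850
  f(1.140000) = -0.882005
  x_2 = 1.140000 - (-0.882005)×(1.140000 - (-0.010000))/(-0.882005 - 0.999850)
       = 0.601007
Iteration 2:
  f(1.140000) = -0.882005
  f(0.601007) = 0.463557
  x_3 = 0.601007 - 0.463557×(0.601007 - 1.140000)/(0.463557 - (-0.882005))
       = 0.786694
Iteration 3:
  f(0.601007) = 0.463557
  f(0.786694) = 0.087301
  x_4 = 0.786694 - 0.087301×(0.786694 - 0.601007)/(0.087301 - 0.463557)
       = 0.829779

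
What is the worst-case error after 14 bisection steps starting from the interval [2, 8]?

Bisection error bound: |error| ≤ (b-a)/2^n
|error| ≤ (8 - 2)/2^14 = 6/2^14
|error| ≤ 0.0003662109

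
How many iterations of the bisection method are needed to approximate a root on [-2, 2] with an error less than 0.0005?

We need (b-a)/2^n ≤ 0.0005
(2 - (-2))/2^n ≤ 0.0005
4/2^n ≤ 0.0005
2^n ≥ 8000
n ≥ log₂(8000) = 12.97
n ≥ 13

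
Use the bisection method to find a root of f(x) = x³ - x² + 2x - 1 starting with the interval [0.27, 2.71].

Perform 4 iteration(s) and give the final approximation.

f(x) = x³ - x² + 2x - 1
Initial interval: [0.27, 2.71]

Iteration 1:
  c_1 = (0.270000 + 2.710000)/2 = 1.490000
  f(c_1) = f(1.490000) = 3.067849
  f(a) × f(c) < 0, new interval: [0.270000, 1.490000]
Iteration 2:
  c_2 = (0.270000 + 1.490000)/2 = 0.880000
  f(c_2) = f(0.880000) = 0.667072
  f(a) × f(c) < 0, new interval: [0.270000, 0.880000]
Iteration 3:
  c_3 = (0.270000 + 0.880000)/2 = 0.575000
  f(c_3) = f(0.575000) = 0.009484
  f(a) × f(c) < 0, new interval: [0.270000, 0.575000]
Iteration 4:
  c_4 = (0.270000 + 0.575000)/2 = 0.422500
  f(c_4) = f(0.422500) = -0.258087
  f(a) × f(c) ≥ 0, new interval: [0.422500, 0.575000]

After 4 iteration(s), the approximation is c_4 = 0.422500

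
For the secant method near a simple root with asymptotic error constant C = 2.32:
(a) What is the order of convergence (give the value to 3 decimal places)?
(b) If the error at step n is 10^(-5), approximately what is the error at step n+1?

(a) Secant method has superlinear convergence with order φ = (1+√5)/2 ≈ 1.618.
    This means |e_{n+1}| ≈ C|e_n|^1.618.

(b) With |e_n| = 10^(-5) and C = 2.32:
    |e_{n+1}| ≈ 2.32 × (10^(-5))^1.618 = 2.32 × 10^(-8.09)

(a) ≈ 1.618 (golden ratio); (b) |e_{n+1}| ≈ 1.885e-08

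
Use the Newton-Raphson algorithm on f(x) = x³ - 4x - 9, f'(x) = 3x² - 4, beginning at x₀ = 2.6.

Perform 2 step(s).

f(x) = x³ - 4x - 9
f'(x) = 3x² - 4
x₀ = 2.6

Newton-Raphson formula: x_{n+1} = x_n - f(x_n)/f'(x_n)

Iteration 1:
  f(2.600000) = -1.824000
  f'(2.600000) = 16.280000
  x_1 = 2.600000 - (-1.824000)/16.280000 = 2.712039
Iteration 2:
  f(2.712039) = 0.099318
  f'(2.712039) = 18.065472
  x_2 = 2.712039 - 0.099318/18.065472 = 2.706542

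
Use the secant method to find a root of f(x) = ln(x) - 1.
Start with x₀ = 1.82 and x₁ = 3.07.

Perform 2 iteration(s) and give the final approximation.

f(x) = ln(x) - 1
x₀ = 1.82, x₁ = 3.07

Secant formula: x_{n+1} = x_n - f(x_n)(x_n - x_{n-1})/(f(x_n) - f(x_{n-1}))

Iteration 1:
  f(1.820000) = -0.401163
  f(3.070000) = 0.121678
  x_2 = 3.070000 - 0.121678×(3.070000 - 1.820000)/(0.121678 - (-0.401163))
       = 2.779095
Iteration 2:
  f(3.070000) = 0.121678
  f(2.779095) = 0.022125
  x_3 = 2.779095 - 0.022125×(2.779095 - 3.070000)/(0.022125 - 0.121678)
       = 2.714442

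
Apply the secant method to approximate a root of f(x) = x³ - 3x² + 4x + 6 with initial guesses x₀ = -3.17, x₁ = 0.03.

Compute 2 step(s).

f(x) = x³ - 3x² + 4x + 6
x₀ = -3.17, x₁ = 0.03

Secant formula: x_{n+1} = x_n - f(x_n)(x_n - x_{n-1})/(f(x_n) - f(x_{n-1}))

Iteration 1:
  f(-3.170000) = -68.681713
  f(0.030000) = 6.117327
  x_2 = 0.030000 - 6.117327×(0.030000 - (-3.170000))/(6.117327 - (-68.681713))
       = -0.231707
Iteration 2:
  f(0.030000) = 6.117327
  f(-0.231707) = 4.899667
  x_3 = -0.231707 - 4.899667×(-0.231707 - 0.030000)/(4.899667 - 6.117327)
       = -1.284774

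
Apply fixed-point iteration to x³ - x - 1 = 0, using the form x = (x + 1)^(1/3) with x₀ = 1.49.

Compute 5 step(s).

Equation: x³ - x - 1 = 0
Fixed-point form: x = (x + 1)^(1/3)
x₀ = 1.49

x_1 = g(1.490000) = 1.355397
x_2 = g(1.355397) = 1.330520
x_3 = g(1.330520) = 1.325819
x_4 = g(1.325819) = 1.324927
x_5 = g(1.324927) = 1.324758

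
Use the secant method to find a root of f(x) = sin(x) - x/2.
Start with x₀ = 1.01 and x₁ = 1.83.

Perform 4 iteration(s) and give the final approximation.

f(x) = sin(x) - x/2
x₀ = 1.01, x₁ = 1.83

Secant formula: x_{n+1} = x_n - f(x_n)(x_n - x_{n-1})/(f(x_n) - f(x_{n-1}))

Iteration 1:
  f(1.010000) = 0.341832
  f(1.830000) = 0.051594
  x_2 = 1.830000 - 0.051594×(1.830000 - 1.010000)/(0.051594 - 0.341832)
       = 1.975768
Iteration 2:
  f(1.830000) = 0.051594
  f(1.975768) = -0.068771
  x_3 = 1.975768 - (-0.068771)×(1.975768 - 1.830000)/(-0.068771 - 0.051594)
       = 1.892483
Iteration 3:
  f(1.975768) = -0.068771
  f(1.892483) = 0.002462
  x_4 = 1.892483 - 0.002462×(1.892483 - 1.975768)/(0.002462 - (-0.068771))
       = 1.895362
Iteration 4:
  f(1.892483) = 0.002462
  f(1.895362) = 0.000109
  x_5 = 1.895362 - 0.000109×(1.895362 - 1.892483)/(0.000109 - 0.002462)
       = 1.895494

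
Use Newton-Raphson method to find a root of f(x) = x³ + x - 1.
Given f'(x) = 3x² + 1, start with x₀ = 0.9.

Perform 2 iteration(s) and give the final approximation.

f(x) = x³ + x - 1
f'(x) = 3x² + 1
x₀ = 0.9

Newton-Raphson formula: x_{n+1} = x_n - f(x_n)/f'(x_n)

Iteration 1:
  f(0.900000) = 0.629000
  f'(0.900000) = 3.430000
  x_1 = 0.900000 - 0.629000/3.430000 = 0.716618
Iteration 2:
  f(0.716618) = 0.084631
  f'(0.716618) = 2.540624
  x_2 = 0.716618 - 0.084631/2.540624 = 0.683307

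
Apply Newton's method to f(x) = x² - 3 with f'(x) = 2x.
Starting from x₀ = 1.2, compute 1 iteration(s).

f(x) = x² - 3
f'(x) = 2x
x₀ = 1.2

Newton-Raphson formula: x_{n+1} = x_n - f(x_n)/f'(x_n)

Iteration 1:
  f(1.200000) = -1.560000
  f'(1.200000) = 2.400000
  x_1 = 1.200000 - (-1.560000)/2.400000 = 1.850000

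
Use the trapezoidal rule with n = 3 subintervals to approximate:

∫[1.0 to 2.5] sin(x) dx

f(x) = sin(x)
a = 1.0, b = 2.5, n = 3
h = (b - a)/n = 0.500000

Trapezoidal rule: (h/2)[f(x₀) + 2f(x₁) + 2f(x₂) + ... + f(xₙ)]

x_0 = 1.0000, f(x_0) = 0.841471, coefficient = 1
x_1 = 1.5000, f(x_1) = 0.997495, coefficient = 2
x_2 = 2.0000, f(x_2) = 0.909297, coefficient = 2
x_3 = 2.5000, f(x_3) = 0.598472, coefficient = 1

I ≈ (0.500000/2) × 5.253528 = 1.313382
Exact value: 1.341446
Error: 0.028064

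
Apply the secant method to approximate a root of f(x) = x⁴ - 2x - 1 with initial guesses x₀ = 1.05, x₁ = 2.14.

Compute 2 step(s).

f(x) = x⁴ - 2x - 1
x₀ = 1.05, x₁ = 2.14

Secant formula: x_{n+1} = x_n - f(x_n)(x_n - x_{n-1})/(f(x_n) - f(x_{n-1}))

Iteration 1:
  f(1.050000) = -1.884494
  f(2.140000) = 15.692736
  x_2 = 2.140000 - 15.692736×(2.140000 - 1.050000)/(15.692736 - (-1.884494))
       = 1.166861
Iteration 2:
  f(2.140000) = 15.692736
  f(1.166861) = -1.479862
  x_3 = 1.166861 - (-1.479862)×(1.166861 - 2.140000)/(-1.479862 - 15.692736)
       = 1.250722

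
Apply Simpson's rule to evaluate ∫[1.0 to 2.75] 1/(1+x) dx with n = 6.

f(x) = 1/(1+x)
a = 1.0, b = 2.75, n = 6
h = (b - a)/n = 0.291667

Simpson's rule: (h/3)[f(x₀) + 4f(x₁) + 2f(x₂) + ... + f(xₙ)]

x_0 = 1.0000, f(x_0) = 0.500000, coefficient = 1
x_1 = 1.2917, f(x_1) = 0.436364, coefficient = 4
x_2 = 1.5833, f(x_2) = 0.387097, coefficient = 2
x_3 = 1.8750, f(x_3) = 0.347826, coefficient = 4
x_4 = 2.1667, f(x_4) = 0.315789, coefficient = 2
x_5 = 2.4583, f(x_5) = 0.289157, coefficient = 4
x_6 = 2.7500, f(x_6) = 0.266667, coefficient = 1

I ≈ (0.291667/3) × 6.465825 = 0.628622
Exact value: 0.628609
Error: 0.000013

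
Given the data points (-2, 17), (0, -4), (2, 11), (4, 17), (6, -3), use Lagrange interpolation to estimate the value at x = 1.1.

Lagrange interpolation formula:
P(x) = Σ yᵢ × Lᵢ(x)
where Lᵢ(x) = Π_{j≠i} (x - xⱼ)/(xᵢ - xⱼ)

L_0(1.1) = (1.1 - 0)/(-2 - 0) × (1.1 - 2)/(-2 - 2) × (1.1 - 4)/(-2 - 4) × (1.1 - 6)/(-2 - 6) = -0.036635
L_1(1.1) = (1.1 - (-2))/(0 - (-2)) × (1.1 - 2)/(0 - 2) × (1.1 - 4)/(0 - 4) × (1.1 - 6)/(0 - 6) = 0.412978
L_2(1.1) = (1.1 - (-2))/(2 - (-2)) × (1.1 - 0)/(2 - 0) × (1.1 - 4)/(2 - 4) × (1.1 - 6)/(2 - 6) = 0.757127
L_3(1.1) = (1.1 - (-2))/(4 - (-2)) × (1.1 - 0)/(4 - 0) × (1.1 - 2)/(4 - 2) × (1.1 - 6)/(4 - 6) = -0.156647
L_4(1.1) = (1.1 - (-2))/(6 - (-2)) × (1.1 - 0)/(6 - 0) × (1.1 - 2)/(6 - 2) × (1.1 - 4)/(6 - 4) = 0.023177

P(1.1) = 17×L_0(1.1) + (-4)×L_1(1.1) + 11×L_2(1.1) + 17×L_3(1.1) + (-3)×L_4(1.1)
P(1.1) = 3.321153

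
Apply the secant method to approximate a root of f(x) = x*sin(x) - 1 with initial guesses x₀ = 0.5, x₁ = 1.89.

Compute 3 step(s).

f(x) = x*sin(x) - 1
x₀ = 0.5, x₁ = 1.89

Secant formula: x_{n+1} = x_n - f(x_n)(x_n - x_{n-1})/(f(x_n) - f(x_{n-1}))

Iteration 1:
  f(0.500000) = -0.760287
  f(1.890000) = 0.794528
  x_2 = 1.890000 - 0.794528×(1.890000 - 0.500000)/(0.794528 - (-0.760287))
       = 1.179695
Iteration 2:
  f(1.890000) = 0.794528
  f(1.179695) = 0.090615
  x_3 = 1.179695 - 0.090615×(1.179695 - 1.890000)/(0.090615 - 0.794528)
       = 1.088256
Iteration 3:
  f(1.179695) = 0.090615
  f(1.088256) = -0.036002
  x_4 = 1.088256 - (-0.036002)×(1.088256 - 1.179695)/(-0.036002 - 0.090615)
       = 1.114255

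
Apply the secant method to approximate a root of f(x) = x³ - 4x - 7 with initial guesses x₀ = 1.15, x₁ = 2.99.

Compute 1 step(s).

f(x) = x³ - 4x - 7
x₀ = 1.15, x₁ = 2.99

Secant formula: x_{n+1} = x_n - f(x_n)(x_n - x_{n-1})/(f(x_n) - f(x_{n-1}))

Iteration 1:
  f(1.150000) = -10.079125
  f(2.990000) = 7.770899
  x_2 = 2.990000 - 7.770899×(2.990000 - 1.150000)/(7.770899 - (-10.079125))
       = 2.188967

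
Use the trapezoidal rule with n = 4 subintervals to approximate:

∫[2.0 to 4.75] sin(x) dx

f(x) = sin(x)
a = 2.0, b = 4.75, n = 4
h = (b - a)/n = 0.687500

Trapezoidal rule: (h/2)[f(x₀) + 2f(x₁) + 2f(x₂) + ... + f(xₙ)]

x_0 = 2.0000, f(x_0) = 0.909297, coefficient = 1
x_1 = 2.6875, f(x_1) = 0.438647, coefficient = 2
x_2 = 3.3750, f(x_2) = -0.231294, coefficient = 2
x_3 = 4.0625, f(x_3) = -0.796151, coefficient = 2
x_4 = 4.7500, f(x_4) = -0.999293, coefficient = 1

I ≈ (0.687500/2) × -1.267591 = -0.435734
Exact value: -0.453749
Error: 0.018015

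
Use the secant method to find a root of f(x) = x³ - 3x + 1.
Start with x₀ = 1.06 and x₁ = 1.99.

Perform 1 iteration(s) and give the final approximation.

f(x) = x³ - 3x + 1
x₀ = 1.06, x₁ = 1.99

Secant formula: x_{n+1} = x_n - f(x_n)(x_n - x_{n-1})/(f(x_n) - f(x_{n-1}))

Iteration 1:
  f(1.060000) = -0.988984
  f(1.990000) = 2.910599
  x_2 = 1.990000 - 2.910599×(1.990000 - 1.060000)/(2.910599 - (-0.988984))
       = 1.295860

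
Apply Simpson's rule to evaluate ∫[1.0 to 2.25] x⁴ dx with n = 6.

f(x) = x⁴
a = 1.0, b = 2.25, n = 6
h = (b - a)/n = 0.208333

Simpson's rule: (h/3)[f(x₀) + 4f(x₁) + 2f(x₂) + ... + f(xₙ)]

x_0 = 1.0000, f(x_0) = 1.000000, coefficient = 1
x_1 = 1.2083, f(x_1) = 2.131803, coefficient = 4
x_2 = 1.4167, f(x_2) = 4.027826, coefficient = 2
x_3 = 1.6250, f(x_3) = 6.972900, coefficient = 4
x_4 = 1.8333, f(x_4) = 11.297068, coefficient = 2
x_5 = 2.0417, f(x_5) = 17.375582, coefficient = 4
x_6 = 2.2500, f(x_6) = 25.628906, coefficient = 1

I ≈ (0.208333/3) × 163.199834 = 11.333322
Exact value: 11.333008
Error: 0.000314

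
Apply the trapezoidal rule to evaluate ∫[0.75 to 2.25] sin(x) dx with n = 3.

f(x) = sin(x)
a = 0.75, b = 2.25, n = 3
h = (b - a)/n = 0.500000

Trapezoidal rule: (h/2)[f(x₀) + 2f(x₁) + 2f(x₂) + ... + f(xₙ)]

x_0 = 0.7500, f(x_0) = 0.681639, coefficient = 1
x_1 = 1.2500, f(x_1) = 0.948985, coefficient = 2
x_2 = 1.7500, f(x_2) = 0.983986, coefficient = 2
x_3 = 2.2500, f(x_3) = 0.778073, coefficient = 1

I ≈ (0.500000/2) × 5.325653 = 1.331413
Exact value: 1.359862
Error: 0.028449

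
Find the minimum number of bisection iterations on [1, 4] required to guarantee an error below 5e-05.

We need (b-a)/2^n ≤ 5e-05
(4 - 1)/2^n ≤ 5e-05
3/2^n ≤ 5e-05
2^n ≥ 60000
n ≥ log₂(60000) = 15.87
n ≥ 16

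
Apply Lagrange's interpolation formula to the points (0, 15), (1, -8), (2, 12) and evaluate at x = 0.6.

Lagrange interpolation formula:
P(x) = Σ yᵢ × Lᵢ(x)
where Lᵢ(x) = Π_{j≠i} (x - xⱼ)/(xᵢ - xⱼ)

L_0(0.6) = (0.6 - 1)/(0 - 1) × (0.6 - 2)/(0 - 2) = 0.280000
L_1(0.6) = (0.6 - 0)/(1 - 0) × (0.6 - 2)/(1 - 2) = 0.840000
L_2(0.6) = (0.6 - 0)/(2 - 0) × (0.6 - 1)/(2 - 1) = -0.120000

P(0.6) = 15×L_0(0.6) + (-8)×L_1(0.6) + 12×L_2(0.6)
P(0.6) = -3.960000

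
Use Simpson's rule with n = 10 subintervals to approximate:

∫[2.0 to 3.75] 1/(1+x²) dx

f(x) = 1/(1+x²)
a = 2.0, b = 3.75, n = 10
h = (b - a)/n = 0.175000

Simpson's rule: (h/3)[f(x₀) + 4f(x₁) + 2f(x₂) + ... + f(xₙ)]

x_0 = 2.0000, f(x_0) = 0.200000, coefficient = 1
x_1 = 2.1750, f(x_1) = 0.174501, coefficient = 4
x_2 = 2.3500, f(x_2) = 0.153315, coefficient = 2
x_3 = 2.5250, f(x_3) = 0.135582, coefficient = 4
x_4 = 2.7000, f(x_4) = 0.120627, coefficient = 2
x_5 = 2.8750, f(x_5) = 0.107926, coefficient = 4
x_6 = 3.0500, f(x_6) = 0.097064, coefficient = 2
x_7 = 3.2250, f(x_7) = 0.087714, coefficient = 4
x_8 = 3.4000, f(x_8) = 0.079618, coefficient = 2
x_9 = 3.5750, f(x_9) = 0.072566, coefficient = 4
x_10 = 3.7500, f(x_10) = 0.066390, coefficient = 1

I ≈ (0.175000/3) × 3.480794 = 0.203046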